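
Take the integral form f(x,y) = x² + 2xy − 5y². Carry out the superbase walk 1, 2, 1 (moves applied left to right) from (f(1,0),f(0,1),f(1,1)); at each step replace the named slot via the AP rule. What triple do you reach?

start (1,-5,-2) = (f(1,0),f(0,1),f(1,1))
replace slot 1: 2·((-5)+(-2)) − 1 = -15 → (-15,-5,-2)
replace slot 2: 2·((-15)+(-2)) − (-5) = -29 → (-15,-29,-2)
replace slot 1: 2·((-29)+(-2)) − (-15) = -47 → (-47,-29,-2)

-47,-29,-2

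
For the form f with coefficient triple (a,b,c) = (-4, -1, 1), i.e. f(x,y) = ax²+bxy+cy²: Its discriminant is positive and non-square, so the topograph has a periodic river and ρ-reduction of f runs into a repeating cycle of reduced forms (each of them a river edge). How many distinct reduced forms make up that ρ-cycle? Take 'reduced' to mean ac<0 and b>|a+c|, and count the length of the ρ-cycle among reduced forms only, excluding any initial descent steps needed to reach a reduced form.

D = 17, ⌊√D⌋ = 4
descent: ρ → (1,3,-2)  [lands on river]
river: ρ → (-2,1,2)
river: ρ → (2,3,-1)
river: ρ → (-1,3,2)
river: ρ → (2,1,-2)
river: ρ → (-2,3,1)
ρ-cycle length = 6 (tail of 1 descent step not counted)

6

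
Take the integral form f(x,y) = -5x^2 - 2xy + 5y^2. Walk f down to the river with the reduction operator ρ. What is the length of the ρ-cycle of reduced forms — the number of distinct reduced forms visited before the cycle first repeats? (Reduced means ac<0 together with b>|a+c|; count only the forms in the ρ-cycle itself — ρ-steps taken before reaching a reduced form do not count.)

D = 104, ⌊√D⌋ = 10
descent: ρ → (5,2,-5)  [lands on river]
river: ρ → (-5,8,2)
river: ρ → (2,8,-5)
river: ρ → (-5,2,5)
river: ρ → (5,8,-2)
river: ρ → (-2,8,5)
ρ-cycle length = 6 (tail of 1 descent step not counted)

6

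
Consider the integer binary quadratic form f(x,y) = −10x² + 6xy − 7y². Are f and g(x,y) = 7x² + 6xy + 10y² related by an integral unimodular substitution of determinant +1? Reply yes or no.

D₁ = -244, D₂ = -244
f is negative-definite; reduce −f:
−f: flip: (10,-6,7)→(7,6,10)
−f: reduced (well bottom): (7,6,10) with a≤c, −a<b≤a
flip sign back: reduced form of f is (-7,-6,-10)
g: reduced (well bottom): (7,6,10) with a≤c, −a<b≤a
reduced forms (-7, -6, -10) vs (7, 6, 10) ⇒ inequivalent

no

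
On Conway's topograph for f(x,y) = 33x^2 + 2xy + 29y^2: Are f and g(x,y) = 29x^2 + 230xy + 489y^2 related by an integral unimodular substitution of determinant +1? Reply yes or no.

D₁ = -3824, D₂ = -3824
f: flip: (33,2,29)→(29,-2,33)
f: reduced (well bottom): (29,-2,33) with a≤c, −a<b≤a
g: translate: b→-2 (≡230 mod 58), so (29,230,489)→(29,-2,33)
g: reduced (well bottom): (29,-2,33) with a≤c, −a<b≤a
reduced forms (29, -2, 33) vs (29, -2, 33) ⇒ equivalent

yes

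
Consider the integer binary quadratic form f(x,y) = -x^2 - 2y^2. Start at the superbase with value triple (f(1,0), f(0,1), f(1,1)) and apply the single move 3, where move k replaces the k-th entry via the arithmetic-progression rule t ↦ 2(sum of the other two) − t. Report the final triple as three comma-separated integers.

start (-1,-2,-3) = (f(1,0),f(0,1),f(1,1))
replace slot 3: 2·((-1)+(-2)) − (-3) = -3 → (-1,-2,-3)

-1,-2,-3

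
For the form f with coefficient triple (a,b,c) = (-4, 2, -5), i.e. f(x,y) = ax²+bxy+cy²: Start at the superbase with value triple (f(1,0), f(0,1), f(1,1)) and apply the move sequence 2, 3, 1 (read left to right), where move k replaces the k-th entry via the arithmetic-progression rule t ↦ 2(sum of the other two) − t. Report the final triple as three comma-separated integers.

start (-4,-5,-7) = (f(1,0),f(0,1),f(1,1))
replace slot 2: 2·((-4)+(-7)) − (-5) = -17 → (-4,-17,-7)
replace slot 3: 2·((-4)+(-17)) − (-7) = -35 → (-4,-17,-35)
replace slot 1: 2·((-17)+(-35)) − (-4) = -100 → (-100,-17,-35)

-100,-17,-35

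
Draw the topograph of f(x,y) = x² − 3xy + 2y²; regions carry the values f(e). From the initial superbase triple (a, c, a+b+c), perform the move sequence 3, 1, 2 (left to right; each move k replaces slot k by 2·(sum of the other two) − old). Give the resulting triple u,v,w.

start (1,2,0) = (f(1,0),f(0,1),f(1,1))
replace slot 3: 2·(1+2) − 0 = 6 → (1,2,6)
replace slot 1: 2·(2+6) − 1 = 15 → (15,2,6)
replace slot 2: 2·(15+6) − 2 = 40 → (15,40,6)

15,40,6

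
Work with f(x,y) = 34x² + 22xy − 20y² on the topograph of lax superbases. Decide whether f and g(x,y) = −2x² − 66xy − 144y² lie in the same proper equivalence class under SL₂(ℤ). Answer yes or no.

D₁ = 3204, D₂ = 3204
river cycle of f (length 28): (-20, 18, 36), (36, 54, -2), (-2, 54, 36), (36, 18, -20), (-20, 22, 34), (34, 46, -8), (-8, 50, 22), (22, 38, -20), (-20, 42, 18), (18, 30, -32), … (18 more)
river cycle of g (length 28): (-2, 54, 36), (36, 18, -20), (-20, 22, 34), (34, 46, -8), (-8, 50, 22), (22, 38, -20), (-20, 42, 18), (18, 30, -32), (-32, 34, 16), (16, 30, -36), … (18 more)
cycles coincide ⇒ equivalent

yes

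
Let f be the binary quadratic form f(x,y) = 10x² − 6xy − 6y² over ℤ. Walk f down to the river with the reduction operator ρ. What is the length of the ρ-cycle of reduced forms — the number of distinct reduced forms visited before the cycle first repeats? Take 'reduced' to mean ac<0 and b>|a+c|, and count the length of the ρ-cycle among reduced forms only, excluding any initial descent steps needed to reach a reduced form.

D = 276, ⌊√D⌋ = 16
descent: ρ → (-6,6,10)  [lands on river]
river: ρ → (10,14,-2)
river: ρ → (-2,14,10)
river: ρ → (10,6,-6)
ρ-cycle length = 4 (tail of 1 descent step not counted)

4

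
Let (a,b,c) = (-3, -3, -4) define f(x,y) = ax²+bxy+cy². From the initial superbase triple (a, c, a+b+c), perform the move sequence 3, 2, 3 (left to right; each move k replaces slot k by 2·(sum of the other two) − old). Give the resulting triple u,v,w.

start (-3,-4,-10) = (f(1,0),f(0,1),f(1,1))
replace slot 3: 2·((-3)+(-4)) − (-10) = -4 → (-3,-4,-4)
replace slot 2: 2·((-3)+(-4)) − (-4) = -10 → (-3,-10,-4)
replace slot 3: 2·((-3)+(-10)) − (-4) = -22 → (-3,-10,-22)

-3,-10,-22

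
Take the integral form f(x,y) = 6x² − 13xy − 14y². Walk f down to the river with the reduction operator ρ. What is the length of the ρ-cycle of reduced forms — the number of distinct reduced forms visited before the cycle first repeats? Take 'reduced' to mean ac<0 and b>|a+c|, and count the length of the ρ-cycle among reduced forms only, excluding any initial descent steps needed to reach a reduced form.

D = 505, ⌊√D⌋ = 22
descent: ρ → (-14,13,6)  [lands on river]
river: ρ → (6,11,-16)
river: ρ → (-16,21,1)
river: ρ → (1,21,-16)
river: ρ → (-16,11,6)
river: ρ → (6,13,-14)
river: ρ → (-14,15,5)
river: ρ → (5,15,-14)
ρ-cycle length = 8 (tail of 1 descent step not counted)

8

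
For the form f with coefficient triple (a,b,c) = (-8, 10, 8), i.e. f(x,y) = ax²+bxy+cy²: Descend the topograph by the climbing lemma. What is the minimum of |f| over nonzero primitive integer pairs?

river: ρ → (8,6,-10)
river: ρ → (-10,14,4)
river: ρ → (4,18,-2)
river: ρ → (-2,18,4)
river: ρ → (4,14,-10)
river: ρ → (-10,6,8)
river: ρ → (8,10,-8)
river: ρ → (-8,6,10)
river: ρ → (10,14,-4)
river: ρ → (-4,18,2)
river: ρ → (2,18,-4)
river: ρ → (-4,14,10)
river: ρ → (10,6,-8)
river: ρ → (-8,10,8)
closes: descent 0, river 14
min |a| on river = 2

2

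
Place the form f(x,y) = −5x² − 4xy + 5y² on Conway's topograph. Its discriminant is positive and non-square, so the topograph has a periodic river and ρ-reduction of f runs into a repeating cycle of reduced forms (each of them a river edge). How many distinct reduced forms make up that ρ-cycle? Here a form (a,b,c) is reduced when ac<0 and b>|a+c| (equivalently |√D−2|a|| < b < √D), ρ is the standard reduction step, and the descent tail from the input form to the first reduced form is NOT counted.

D = 116, ⌊√D⌋ = 10
descent: ρ → (5,4,-5)  [lands on river]
river: ρ → (-5,6,4)
river: ρ → (4,10,-1)
river: ρ → (-1,10,4)
river: ρ → (4,6,-5)
river: ρ → (-5,4,5)
river: ρ → (5,6,-4)
river: ρ → (-4,10,1)
river: ρ → (1,10,-4)
river: ρ → (-4,6,5)
ρ-cycle length = 10 (tail of 1 descent step not counted)

10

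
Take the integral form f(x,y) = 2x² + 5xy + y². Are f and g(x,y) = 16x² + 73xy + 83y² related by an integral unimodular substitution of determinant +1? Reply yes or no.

D₁ = 17, D₂ = 17
river cycle of f (length 6): (1, 3, -2), (-2, 1, 2), (2, 3, -1), (-1, 3, 2), (2, 1, -2), (-2, 3, 1)
river cycle of g (length 6): (1, 3, -2), (-2, 1, 2), (2, 3, -1), (-1, 3, 2), (2, 1, -2), (-2, 3, 1)
cycles coincide ⇒ equivalent

yes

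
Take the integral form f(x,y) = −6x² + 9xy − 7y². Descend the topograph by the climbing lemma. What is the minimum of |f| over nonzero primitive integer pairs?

translate: b→3 (≡-9 mod 12), so (6,-9,7)→(6,3,4)
flip: (6,3,4)→(4,-3,6)
reduced (well bottom): (4,-3,6) with a≤c, −a<b≤a
well minimum |f| = |-4| = 4 (negative-definite)

4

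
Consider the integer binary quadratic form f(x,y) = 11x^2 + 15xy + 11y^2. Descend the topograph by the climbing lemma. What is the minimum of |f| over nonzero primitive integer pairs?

translate: b→-7 (≡15 mod 22), so (11,15,11)→(11,-7,7)
flip: (11,-7,7)→(7,7,11)
reduced (well bottom): (7,7,11) with a≤c, −a<b≤a
well minimum = a = 7

7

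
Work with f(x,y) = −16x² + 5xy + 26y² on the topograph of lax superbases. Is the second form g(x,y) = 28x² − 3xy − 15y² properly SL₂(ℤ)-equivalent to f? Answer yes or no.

D₁ = 1689, D₂ = 1689
river cycle of f (length 48): (-16, 37, 5), (5, 33, -30), (-30, 27, 8), (8, 37, -10), (-10, 23, 29), (29, 35, -4), (-4, 37, 20), (20, 3, -21), (-21, 39, 2), (2, 41, -1), … (38 more)
river cycle of g (length 48): (-15, 33, 10), (10, 27, -24), (-24, 21, 13), (13, 31, -14), (-14, 25, 19), (19, 13, -20), (-20, 27, 12), (12, 21, -26), (-26, 31, 7), (7, 39, -6), … (38 more)
cycles differ ⇒ inequivalent

no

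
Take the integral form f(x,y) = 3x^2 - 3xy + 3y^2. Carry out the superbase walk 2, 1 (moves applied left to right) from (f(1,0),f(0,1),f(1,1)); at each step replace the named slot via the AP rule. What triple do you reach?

start (3,3,3) = (f(1,0),f(0,1),f(1,1))
replace slot 2: 2·(3+3) − 3 = 9 → (3,9,3)
replace slot 1: 2·(9+3) − 3 = 21 → (21,9,3)

21,9,3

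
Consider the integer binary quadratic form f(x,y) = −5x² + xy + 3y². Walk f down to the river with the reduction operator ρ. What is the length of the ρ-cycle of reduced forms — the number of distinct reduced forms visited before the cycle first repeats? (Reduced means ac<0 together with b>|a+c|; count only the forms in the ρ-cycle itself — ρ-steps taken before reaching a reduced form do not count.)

D = 61, ⌊√D⌋ = 7
descent: ρ → (3,5,-3)  [lands on river]
river: ρ → (-3,7,1)
river: ρ → (1,7,-3)
river: ρ → (-3,5,3)
river: ρ → (3,7,-1)
river: ρ → (-1,7,3)
ρ-cycle length = 6 (tail of 1 descent step not counted)

6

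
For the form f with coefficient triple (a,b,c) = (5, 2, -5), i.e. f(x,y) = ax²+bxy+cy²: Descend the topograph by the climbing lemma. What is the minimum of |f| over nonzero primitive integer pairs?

river: ρ → (-5,8,2)
river: ρ → (2,8,-5)
river: ρ → (-5,2,5)
river: ρ → (5,8,-2)
river: ρ → (-2,8,5)
river: ρ → (5,2,-5)
closes: descent 0, river 6
min |a| on river = 2

2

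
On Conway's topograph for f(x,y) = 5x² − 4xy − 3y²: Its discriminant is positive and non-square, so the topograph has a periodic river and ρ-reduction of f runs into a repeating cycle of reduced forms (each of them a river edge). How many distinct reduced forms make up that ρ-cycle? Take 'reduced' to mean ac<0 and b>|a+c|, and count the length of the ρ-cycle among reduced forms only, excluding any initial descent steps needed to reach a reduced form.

D = 76, ⌊√D⌋ = 8
descent: ρ → (-3,4,5)  [lands on river]
river: ρ → (5,6,-2)
river: ρ → (-2,6,5)
river: ρ → (5,4,-3)
river: ρ → (-3,8,1)
river: ρ → (1,8,-3)
ρ-cycle length = 6 (tail of 1 descent step not counted)

6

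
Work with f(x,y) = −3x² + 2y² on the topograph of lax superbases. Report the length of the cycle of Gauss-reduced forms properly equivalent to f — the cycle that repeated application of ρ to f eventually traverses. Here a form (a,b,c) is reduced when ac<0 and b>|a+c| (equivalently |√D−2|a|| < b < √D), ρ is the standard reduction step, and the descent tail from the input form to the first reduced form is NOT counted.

D = 24, ⌊√D⌋ = 4
descent: ρ → (2,4,-1)  [lands on river]
river: ρ → (-1,4,2)
ρ-cycle length = 2 (tail of 1 descent step not counted)

2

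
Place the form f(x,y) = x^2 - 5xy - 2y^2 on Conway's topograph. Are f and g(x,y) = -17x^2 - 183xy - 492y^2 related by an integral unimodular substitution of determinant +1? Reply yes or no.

D₁ = 33, D₂ = 33
river cycle of f (length 4): (-2, 5, 1), (1, 5, -2), (-2, 3, 3), (3, 3, -2)
river cycle of g (length 4): (-2, 5, 1), (1, 5, -2), (-2, 3, 3), (3, 3, -2)
cycles coincide ⇒ equivalent

yes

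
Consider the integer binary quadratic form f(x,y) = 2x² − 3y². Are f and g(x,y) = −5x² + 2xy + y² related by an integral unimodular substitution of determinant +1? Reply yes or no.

D₁ = 24, D₂ = 24
river cycle of f (length 2): (2, 4, -1), (-1, 4, 2)
river cycle of g (length 2): (1, 4, -2), (-2, 4, 1)
cycles differ ⇒ inequivalent

no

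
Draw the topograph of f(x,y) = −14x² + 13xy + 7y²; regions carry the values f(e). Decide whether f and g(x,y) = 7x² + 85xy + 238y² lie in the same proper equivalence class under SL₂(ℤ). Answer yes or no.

D₁ = 561, D₂ = 561
river cycle of f (length 16): (7, 15, -12), (-12, 9, 10), (10, 11, -11), (-11, 11, 10), (10, 9, -12), (-12, 15, 7), (7, 13, -14), (-14, 15, 6), (6, 21, -5), (-5, 19, 10), … (6 more)
river cycle of g (length 16): (7, 15, -12), (-12, 9, 10), (10, 11, -11), (-11, 11, 10), (10, 9, -12), (-12, 15, 7), (7, 13, -14), (-14, 15, 6), (6, 21, -5), (-5, 19, 10), … (6 more)
cycles coincide ⇒ equivalent

yes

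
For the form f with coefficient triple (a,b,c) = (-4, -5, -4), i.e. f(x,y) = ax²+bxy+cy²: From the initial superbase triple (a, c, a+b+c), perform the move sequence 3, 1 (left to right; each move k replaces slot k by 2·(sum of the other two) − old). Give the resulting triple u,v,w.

start (-4,-4,-13) = (f(1,0),f(0,1),f(1,1))
replace slot 3: 2·((-4)+(-4)) − (-13) = -3 → (-4,-4,-3)
replace slot 1: 2·((-4)+(-3)) − (-4) = -10 → (-10,-4,-3)

-10,-4,-3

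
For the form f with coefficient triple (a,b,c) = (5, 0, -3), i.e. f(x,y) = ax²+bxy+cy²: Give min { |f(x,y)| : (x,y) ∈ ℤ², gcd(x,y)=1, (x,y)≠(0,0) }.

descent: ρ → (-3,6,2)  [lands on river]
river: ρ → (2,6,-3)
closes: descent 1, river 2
min |a| on river = 2

2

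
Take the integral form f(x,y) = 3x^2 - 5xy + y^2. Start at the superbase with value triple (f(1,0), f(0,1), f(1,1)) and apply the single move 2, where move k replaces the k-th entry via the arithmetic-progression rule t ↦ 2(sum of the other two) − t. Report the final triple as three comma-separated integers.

start (3,1,-1) = (f(1,0),f(0,1),f(1,1))
replace slot 2: 2·(3+(-1)) − 1 = 3 → (3,3,-1)

3,3,-1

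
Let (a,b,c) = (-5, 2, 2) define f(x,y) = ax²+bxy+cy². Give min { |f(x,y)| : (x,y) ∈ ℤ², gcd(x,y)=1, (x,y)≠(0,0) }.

descent: ρ → (2,6,-1)  [lands on river]
river: ρ → (-1,6,2)
closes: descent 1, river 2
min |a| on river = 1

1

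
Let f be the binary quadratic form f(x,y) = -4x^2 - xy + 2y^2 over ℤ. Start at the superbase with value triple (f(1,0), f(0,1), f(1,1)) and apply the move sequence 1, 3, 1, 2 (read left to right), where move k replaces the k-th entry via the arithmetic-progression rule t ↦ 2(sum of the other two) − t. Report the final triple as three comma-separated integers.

start (-4,2,-3) = (f(1,0),f(0,1),f(1,1))
replace slot 1: 2·(2+(-3)) − (-4) = 2 → (2,2,-3)
replace slot 3: 2·(2+2) − (-3) = 11 → (2,2,11)
replace slot 1: 2·(2+11) − 2 = 24 → (24,2,11)
replace slot 2: 2·(24+11) − 2 = 68 → (24,68,11)

24,68,11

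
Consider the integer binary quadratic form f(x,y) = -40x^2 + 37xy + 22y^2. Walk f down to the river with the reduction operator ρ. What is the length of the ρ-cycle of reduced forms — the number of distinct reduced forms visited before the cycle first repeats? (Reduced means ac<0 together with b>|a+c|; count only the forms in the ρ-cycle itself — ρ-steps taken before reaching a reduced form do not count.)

D = 4889, ⌊√D⌋ = 69
river: ρ → (22,51,-26)
river: ρ → (-26,53,20)
river: ρ → (20,67,-5)
river: ρ → (-5,63,46)
river: ρ → (46,29,-22)
river: ρ → (-22,59,16)
river: ρ → (16,69,-2)
river: ρ → (-2,67,50)
river: ρ → (50,33,-19)
river: ρ → (-19,43,40)
river: ρ → (40,37,-22)
river: ρ → (-22,51,26)
river: ρ → (26,53,-20)
river: ρ → (-20,67,5)
river: ρ → (5,63,-46)
river: ρ → (-46,29,22)
river: ρ → (22,59,-16)
river: ρ → (-16,69,2)
river: ρ → (2,67,-50)
river: ρ → (-50,33,19)
river: ρ → (19,43,-40)
river: ρ → (-40,37,22)
ρ-cycle length = 22 (tail of 0 descent steps not counted)

22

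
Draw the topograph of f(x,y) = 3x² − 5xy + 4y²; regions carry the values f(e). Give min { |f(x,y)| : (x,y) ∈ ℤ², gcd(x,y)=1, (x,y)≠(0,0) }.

translate: b→1 (≡-5 mod 6), so (3,-5,4)→(3,1,2)
flip: (3,1,2)→(2,-1,3)
reduced (well bottom): (2,-1,3) with a≤c, −a<b≤a
well minimum = a = 2

2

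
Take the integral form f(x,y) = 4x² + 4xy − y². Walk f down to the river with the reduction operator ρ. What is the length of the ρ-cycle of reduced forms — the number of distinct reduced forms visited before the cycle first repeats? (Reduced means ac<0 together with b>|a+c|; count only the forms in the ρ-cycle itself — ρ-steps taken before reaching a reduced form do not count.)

D = 32, ⌊√D⌋ = 5
river: ρ → (-1,4,4)
river: ρ → (4,4,-1)
ρ-cycle length = 2 (tail of 0 descent steps not counted)

2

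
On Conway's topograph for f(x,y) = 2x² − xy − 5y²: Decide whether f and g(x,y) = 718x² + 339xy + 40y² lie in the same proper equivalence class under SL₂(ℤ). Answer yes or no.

D₁ = 41, D₂ = 41
river cycle of f (length 10): (2, 3, -4), (-4, 5, 1), (1, 5, -4), (-4, 3, 2), (2, 5, -2), (-2, 3, 4), (4, 5, -1), (-1, 5, 4), (4, 3, -2), (-2, 5, 2)
river cycle of g (length 10): (2, 3, -4), (-4, 5, 1), (1, 5, -4), (-4, 3, 2), (2, 5, -2), (-2, 3, 4), (4, 5, -1), (-1, 5, 4), (4, 3, -2), (-2, 5, 2)
cycles coincide ⇒ equivalent

yes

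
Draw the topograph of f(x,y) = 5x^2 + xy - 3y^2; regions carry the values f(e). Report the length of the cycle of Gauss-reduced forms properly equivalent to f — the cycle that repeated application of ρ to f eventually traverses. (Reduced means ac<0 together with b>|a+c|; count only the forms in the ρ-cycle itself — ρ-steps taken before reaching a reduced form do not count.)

D = 61, ⌊√D⌋ = 7
descent: ρ → (-3,5,3)  [lands on river]
river: ρ → (3,7,-1)
river: ρ → (-1,7,3)
river: ρ → (3,5,-3)
river: ρ → (-3,7,1)
river: ρ → (1,7,-3)
ρ-cycle length = 6 (tail of 1 descent step not counted)

6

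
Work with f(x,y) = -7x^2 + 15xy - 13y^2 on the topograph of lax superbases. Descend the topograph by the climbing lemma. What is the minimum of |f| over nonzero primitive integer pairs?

translate: b→-1 (≡-15 mod 14), so (7,-15,13)→(7,-1,5)
flip: (7,-1,5)→(5,1,7)
reduced (well bottom): (5,1,7) with a≤c, −a<b≤a
well minimum |f| = |-5| = 5 (negative-definite)

5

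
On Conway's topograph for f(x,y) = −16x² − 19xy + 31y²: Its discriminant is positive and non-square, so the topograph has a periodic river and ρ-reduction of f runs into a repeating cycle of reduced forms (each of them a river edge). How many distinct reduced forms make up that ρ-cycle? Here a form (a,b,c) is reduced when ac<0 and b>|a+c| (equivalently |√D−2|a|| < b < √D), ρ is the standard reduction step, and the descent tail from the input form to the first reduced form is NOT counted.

D = 2345, ⌊√D⌋ = 48
descent: ρ → (31,19,-16)  [lands on river]
river: ρ → (-16,45,5)
river: ρ → (5,45,-16)
river: ρ → (-16,19,31)
river: ρ → (31,43,-4)
river: ρ → (-4,45,20)
river: ρ → (20,35,-14)
river: ρ → (-14,21,34)
river: ρ → (34,47,-1)
river: ρ → (-1,47,34)
river: ρ → (34,21,-14)
river: ρ → (-14,35,20)
river: ρ → (20,45,-4)
river: ρ → (-4,43,31)
ρ-cycle length = 14 (tail of 1 descent step not counted)

14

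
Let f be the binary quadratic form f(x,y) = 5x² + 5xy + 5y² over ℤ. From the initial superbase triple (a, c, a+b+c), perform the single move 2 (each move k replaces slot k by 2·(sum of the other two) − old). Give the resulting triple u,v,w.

start (5,5,15) = (f(1,0),f(0,1),f(1,1))
replace slot 2: 2·(5+15) − 5 = 35 → (5,35,15)

5,35,15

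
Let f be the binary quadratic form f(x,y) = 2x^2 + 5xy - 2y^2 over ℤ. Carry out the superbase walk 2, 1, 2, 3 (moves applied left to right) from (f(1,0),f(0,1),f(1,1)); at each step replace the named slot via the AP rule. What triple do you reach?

start (2,-2,5) = (f(1,0),f(0,1),f(1,1))
replace slot 2: 2·(2+5) − (-2) = 16 → (2,16,5)
replace slot 1: 2·(16+5) − 2 = 40 → (40,16,5)
replace slot 2: 2·(40+5) − 16 = 74 → (40,74,5)
replace slot 3: 2·(40+74) − 5 = 223 → (40,74,223)

40,74,223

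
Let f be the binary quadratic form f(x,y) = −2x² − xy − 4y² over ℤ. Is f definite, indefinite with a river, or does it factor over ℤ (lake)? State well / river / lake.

D = b²−4ac = (-1)² − 4·(-2)·(-4) = -31
D < 0 ⇒ definite ⇒ every region one sign ⇒ single well

well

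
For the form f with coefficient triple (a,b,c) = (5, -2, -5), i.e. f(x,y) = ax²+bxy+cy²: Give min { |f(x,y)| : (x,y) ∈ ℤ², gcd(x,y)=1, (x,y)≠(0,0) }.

descent: ρ → (-5,2,5)  [lands on river]
river: ρ → (5,8,-2)
river: ρ → (-2,8,5)
river: ρ → (5,2,-5)
river: ρ → (-5,8,2)
river: ρ → (2,8,-5)
closes: descent 1, river 6
min |a| on river = 2

2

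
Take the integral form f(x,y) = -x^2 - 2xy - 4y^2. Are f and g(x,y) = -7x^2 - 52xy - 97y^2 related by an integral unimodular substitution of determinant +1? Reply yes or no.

D₁ = -12, D₂ = -12
f is negative-definite; reduce −f:
−f: translate: b→0 (≡2 mod 2), so (1,2,4)→(1,0,3)
−f: reduced (well bottom): (1,0,3) with a≤c, −a<b≤a
flip sign back: reduced form of f is (-1,0,-3)
g is negative-definite; reduce −g:
−g: translate: b→-4 (≡52 mod 14), so (7,52,97)→(7,-4,1)
−g: flip: (7,-4,1)→(1,4,7)
−g: translate: b→0 (≡4 mod 2), so (1,4,7)→(1,0,3)
−g: reduced (well bottom): (1,0,3) with a≤c, −a<b≤a
flip sign back: reduced form of g is (-1,0,-3)
reduced forms (-1, 0, -3) vs (-1, 0, -3) ⇒ equivalent

yes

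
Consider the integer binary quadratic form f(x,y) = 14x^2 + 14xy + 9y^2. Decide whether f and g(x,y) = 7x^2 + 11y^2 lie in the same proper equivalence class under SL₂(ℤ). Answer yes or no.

D₁ = -308, D₂ = -308
f: flip: (14,14,9)→(9,-14,14)
f: translate: b→4 (≡-14 mod 18), so (9,-14,14)→(9,4,9)
f: reduced (well bottom): (9,4,9) with a≤c, −a<b≤a
g: reduced (well bottom): (7,0,11) with a≤c, −a<b≤a
reduced forms (9, 4, 9) vs (7, 0, 11) ⇒ inequivalent

no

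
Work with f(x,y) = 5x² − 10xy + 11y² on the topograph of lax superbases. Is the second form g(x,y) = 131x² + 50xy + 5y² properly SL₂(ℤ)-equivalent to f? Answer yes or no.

D₁ = -120, D₂ = -120
f: translate: b→0 (≡-10 mod 10), so (5,-10,11)→(5,0,6)
f: reduced (well bottom): (5,0,6) with a≤c, −a<b≤a
g: flip: (131,50,5)→(5,-50,131)
g: translate: b→0 (≡-50 mod 10), so (5,-50,131)→(5,0,6)
g: reduced (well bottom): (5,0,6) with a≤c, −a<b≤a
reduced forms (5, 0, 6) vs (5, 0, 6) ⇒ equivalent

yes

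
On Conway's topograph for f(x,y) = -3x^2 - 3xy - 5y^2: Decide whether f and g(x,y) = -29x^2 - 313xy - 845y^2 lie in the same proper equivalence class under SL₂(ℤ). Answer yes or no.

D₁ = -51, D₂ = -51
f is negative-definite; reduce −f:
−f: reduced (well bottom): (3,3,5) with a≤c, −a<b≤a
flip sign back: reduced form of f is (-3,-3,-5)
g is negative-definite; reduce −g:
−g: translate: b→23 (≡313 mod 58), so (29,313,845)→(29,23,5)
−g: flip: (29,23,5)→(5,-23,29)
−g: translate: b→-3 (≡-23 mod 10), so (5,-23,29)→(5,-3,3)
−g: flip: (5,-3,3)→(3,3,5)
−g: reduced (well bottom): (3,3,5) with a≤c, −a<b≤a
flip sign back: reduced form of g is (-3,-3,-5)
reduced forms (-3, -3, -5) vs (-3, -3, -5) ⇒ equivalent

yes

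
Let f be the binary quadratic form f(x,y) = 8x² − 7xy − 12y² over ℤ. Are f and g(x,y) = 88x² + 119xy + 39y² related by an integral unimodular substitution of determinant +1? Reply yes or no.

D₁ = 433, D₂ = 433
river cycle of f (length 46): (-12, 7, 8), (8, 9, -11), (-11, 13, 6), (6, 11, -13), (-13, 15, 4), (4, 17, -9), (-9, 19, 2), (2, 17, -18), (-18, 19, 1), (1, 19, -18), … (36 more)
river cycle of g (length 46): (6, 11, -13), (-13, 15, 4), (4, 17, -9), (-9, 19, 2), (2, 17, -18), (-18, 19, 1), (1, 19, -18), (-18, 17, 2), (2, 19, -9), (-9, 17, 4), … (36 more)
cycles coincide ⇒ equivalent

yes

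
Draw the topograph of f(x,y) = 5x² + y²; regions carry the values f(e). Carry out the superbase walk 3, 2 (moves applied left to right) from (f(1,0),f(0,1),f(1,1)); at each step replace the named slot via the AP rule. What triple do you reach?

start (5,1,6) = (f(1,0),f(0,1),f(1,1))
replace slot 3: 2·(5+1) − 6 = 6 → (5,1,6)
replace slot 2: 2·(5+6) − 1 = 21 → (5,21,6)

5,21,6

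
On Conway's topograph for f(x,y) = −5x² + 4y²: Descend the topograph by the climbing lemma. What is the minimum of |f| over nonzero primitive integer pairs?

descent: ρ → (4,8,-1)  [lands on river]
river: ρ → (-1,8,4)
closes: descent 1, river 2
min |a| on river = 1

1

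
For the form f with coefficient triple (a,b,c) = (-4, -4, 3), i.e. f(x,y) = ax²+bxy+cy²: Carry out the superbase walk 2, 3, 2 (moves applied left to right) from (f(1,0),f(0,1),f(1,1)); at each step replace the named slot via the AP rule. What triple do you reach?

start (-4,3,-5) = (f(1,0),f(0,1),f(1,1))
replace slot 2: 2·((-4)+(-5)) − 3 = -21 → (-4,-21,-5)
replace slot 3: 2·((-4)+(-21)) − (-5) = -45 → (-4,-21,-45)
replace slot 2: 2·((-4)+(-45)) − (-21) = -77 → (-4,-77,-45)

-4,-77,-45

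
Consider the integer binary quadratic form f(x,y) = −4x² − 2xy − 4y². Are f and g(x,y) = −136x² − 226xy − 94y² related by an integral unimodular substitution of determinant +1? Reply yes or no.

D₁ = -60, D₂ = -60
f is negative-definite; reduce −f:
−f: reduced (well bottom): (4,2,4) with a≤c, −a<b≤a
flip sign back: reduced form of f is (-4,-2,-4)
g is negative-definite; reduce −g:
−g: translate: b→-46 (≡226 mod 272), so (136,226,94)→(136,-46,4)
−g: flip: (136,-46,4)→(4,46,136)
−g: translate: b→-2 (≡46 mod 8), so (4,46,136)→(4,-2,4)
−g: flip: (4,-2,4)→(4,2,4)
−g: reduced (well bottom): (4,2,4) with a≤c, −a<b≤a
flip sign back: reduced form of g is (-4,-2,-4)
reduced forms (-4, -2, -4) vs (-4, -2, -4) ⇒ equivalent

yes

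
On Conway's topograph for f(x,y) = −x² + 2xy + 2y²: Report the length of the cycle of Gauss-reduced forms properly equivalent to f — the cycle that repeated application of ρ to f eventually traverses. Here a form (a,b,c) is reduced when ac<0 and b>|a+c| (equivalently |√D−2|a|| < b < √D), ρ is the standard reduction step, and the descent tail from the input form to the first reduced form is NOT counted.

D = 12, ⌊√D⌋ = 3
river: ρ → (2,2,-1)
river: ρ → (-1,2,2)
ρ-cycle length = 2 (tail of 0 descent steps not counted)

2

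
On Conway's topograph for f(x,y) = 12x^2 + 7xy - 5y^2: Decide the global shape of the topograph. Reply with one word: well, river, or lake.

D = b²−4ac = 7² − 4·12·(-5) = 289
D = 17² is a perfect square ⇒ form factors over ℤ ⇒ lakes

lake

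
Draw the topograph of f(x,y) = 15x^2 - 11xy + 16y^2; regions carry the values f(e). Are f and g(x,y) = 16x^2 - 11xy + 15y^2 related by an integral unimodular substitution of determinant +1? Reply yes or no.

D₁ = -839, D₂ = -839
f: reduced (well bottom): (15,-11,16) with a≤c, −a<b≤a
g: flip: (16,-11,15)→(15,11,16)
g: reduced (well bottom): (15,11,16) with a≤c, −a<b≤a
reduced forms (15, -11, 16) vs (15, 11, 16) ⇒ inequivalent

no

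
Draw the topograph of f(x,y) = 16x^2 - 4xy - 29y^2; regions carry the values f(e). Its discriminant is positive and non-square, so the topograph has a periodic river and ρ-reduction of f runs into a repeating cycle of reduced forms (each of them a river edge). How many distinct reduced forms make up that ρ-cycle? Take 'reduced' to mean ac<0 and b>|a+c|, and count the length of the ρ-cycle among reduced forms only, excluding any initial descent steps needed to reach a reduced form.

D = 1872, ⌊√D⌋ = 43
descent: ρ → (-29,4,16)
descent: ρ → (16,28,-17)  [lands on river]
river: ρ → (-17,40,4)
river: ρ → (4,40,-17)
river: ρ → (-17,28,16)
river: ρ → (16,36,-9)
river: ρ → (-9,36,16)
ρ-cycle length = 6 (tail of 2 descent steps not counted)

6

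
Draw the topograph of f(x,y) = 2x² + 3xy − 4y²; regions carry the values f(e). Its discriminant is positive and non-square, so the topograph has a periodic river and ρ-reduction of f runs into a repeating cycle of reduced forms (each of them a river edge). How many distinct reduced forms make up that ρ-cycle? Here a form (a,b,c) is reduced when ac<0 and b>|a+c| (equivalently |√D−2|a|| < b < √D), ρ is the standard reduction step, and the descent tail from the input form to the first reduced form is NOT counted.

D = 41, ⌊√D⌋ = 6
river: ρ → (-4,5,1)
river: ρ → (1,5,-4)
river: ρ → (-4,3,2)
river: ρ → (2,5,-2)
river: ρ → (-2,3,4)
river: ρ → (4,5,-1)
river: ρ → (-1,5,4)
river: ρ → (4,3,-2)
river: ρ → (-2,5,2)
river: ρ → (2,3,-4)
ρ-cycle length = 10 (tail of 0 descent steps not counted)

10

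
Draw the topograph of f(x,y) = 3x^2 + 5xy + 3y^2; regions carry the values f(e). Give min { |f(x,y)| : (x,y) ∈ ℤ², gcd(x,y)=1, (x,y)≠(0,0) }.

translate: b→-1 (≡5 mod 6), so (3,5,3)→(3,-1,1)
flip: (3,-1,1)→(1,1,3)
reduced (well bottom): (1,1,3) with a≤c, −a<b≤a
well minimum = a = 1

1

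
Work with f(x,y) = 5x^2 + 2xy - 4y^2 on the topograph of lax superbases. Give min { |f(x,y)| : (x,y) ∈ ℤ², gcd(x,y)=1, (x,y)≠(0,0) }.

river: ρ → (-4,6,3)
river: ρ → (3,6,-4)
river: ρ → (-4,2,5)
river: ρ → (5,8,-1)
river: ρ → (-1,8,5)
river: ρ → (5,2,-4)
closes: descent 0, river 6
min |a| on river = 1

1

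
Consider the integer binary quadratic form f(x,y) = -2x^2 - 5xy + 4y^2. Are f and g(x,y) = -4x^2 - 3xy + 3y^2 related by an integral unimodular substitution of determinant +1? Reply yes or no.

D₁ = 57, D₂ = 57
river cycle of f (length 6): (4, 5, -2), (-2, 7, 1), (1, 7, -2), (-2, 5, 4), (4, 3, -3), (-3, 3, 4)
river cycle of g (length 6): (3, 3, -4), (-4, 5, 2), (2, 7, -1), (-1, 7, 2), (2, 5, -4), (-4, 3, 3)
cycles differ ⇒ inequivalent

no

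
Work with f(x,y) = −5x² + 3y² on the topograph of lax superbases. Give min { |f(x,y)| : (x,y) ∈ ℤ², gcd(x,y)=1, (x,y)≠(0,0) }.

descent: ρ → (3,6,-2)  [lands on river]
river: ρ → (-2,6,3)
closes: descent 1, river 2
min |a| on river = 2

2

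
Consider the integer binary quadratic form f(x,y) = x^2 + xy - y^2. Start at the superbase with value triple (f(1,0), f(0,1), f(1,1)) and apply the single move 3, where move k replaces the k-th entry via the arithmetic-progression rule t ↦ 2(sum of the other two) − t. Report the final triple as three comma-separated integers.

start (1,-1,1) = (f(1,0),f(0,1),f(1,1))
replace slot 3: 2·(1+(-1)) − 1 = -1 → (1,-1,-1)

1,-1,-1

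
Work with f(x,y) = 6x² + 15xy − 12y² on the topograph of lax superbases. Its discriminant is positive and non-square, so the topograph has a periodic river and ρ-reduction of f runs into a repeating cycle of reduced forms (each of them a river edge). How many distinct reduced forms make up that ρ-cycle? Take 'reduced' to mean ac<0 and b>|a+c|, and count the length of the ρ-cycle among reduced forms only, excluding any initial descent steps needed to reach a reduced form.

D = 513, ⌊√D⌋ = 22
river: ρ → (-12,9,9)
river: ρ → (9,9,-12)
river: ρ → (-12,15,6)
river: ρ → (6,21,-3)
river: ρ → (-3,21,6)
river: ρ → (6,15,-12)
ρ-cycle length = 6 (tail of 0 descent steps not counted)

6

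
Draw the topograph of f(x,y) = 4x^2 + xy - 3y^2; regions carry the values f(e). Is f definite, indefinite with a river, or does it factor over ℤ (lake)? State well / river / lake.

D = b²−4ac = 1² − 4·4·(-3) = 49
D = 7² is a perfect square ⇒ form factors over ℤ ⇒ lakes

lake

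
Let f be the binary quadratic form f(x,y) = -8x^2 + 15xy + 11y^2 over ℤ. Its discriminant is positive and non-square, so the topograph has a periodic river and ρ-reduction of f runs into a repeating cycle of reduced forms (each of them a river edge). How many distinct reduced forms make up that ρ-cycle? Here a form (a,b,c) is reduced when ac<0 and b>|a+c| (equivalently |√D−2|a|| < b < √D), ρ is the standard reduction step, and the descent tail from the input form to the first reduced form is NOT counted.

D = 577, ⌊√D⌋ = 24
river: ρ → (11,7,-12)
river: ρ → (-12,17,6)
river: ρ → (6,19,-9)
river: ρ → (-9,17,8)
river: ρ → (8,15,-11)
river: ρ → (-11,7,12)
river: ρ → (12,17,-6)
river: ρ → (-6,19,9)
river: ρ → (9,17,-8)
river: ρ → (-8,15,11)
ρ-cycle length = 10 (tail of 0 descent steps not counted)

10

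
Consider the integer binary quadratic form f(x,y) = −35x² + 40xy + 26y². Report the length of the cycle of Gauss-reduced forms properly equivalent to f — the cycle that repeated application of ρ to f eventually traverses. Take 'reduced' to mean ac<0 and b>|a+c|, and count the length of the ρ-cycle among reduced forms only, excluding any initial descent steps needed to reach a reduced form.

D = 5240, ⌊√D⌋ = 72
river: ρ → (26,64,-11)
river: ρ → (-11,68,14)
river: ρ → (14,72,-1)
river: ρ → (-1,72,14)
river: ρ → (14,68,-11)
river: ρ → (-11,64,26)
river: ρ → (26,40,-35)
river: ρ → (-35,30,31)
river: ρ → (31,32,-34)
river: ρ → (-34,36,29)
river: ρ → (29,22,-41)
river: ρ → (-41,60,10)
river: ρ → (10,60,-41)
river: ρ → (-41,22,29)
river: ρ → (29,36,-34)
river: ρ → (-34,32,31)
river: ρ → (31,30,-35)
river: ρ → (-35,40,26)
ρ-cycle length = 18 (tail of 0 descent steps not counted)

18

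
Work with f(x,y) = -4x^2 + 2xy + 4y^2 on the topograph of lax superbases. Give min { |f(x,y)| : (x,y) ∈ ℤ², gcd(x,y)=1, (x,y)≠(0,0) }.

river: ρ → (4,6,-2)
river: ρ → (-2,6,4)
river: ρ → (4,2,-4)
river: ρ → (-4,6,2)
river: ρ → (2,6,-4)
river: ρ → (-4,2,4)
closes: descent 0, river 6
min |a| on river = 2

2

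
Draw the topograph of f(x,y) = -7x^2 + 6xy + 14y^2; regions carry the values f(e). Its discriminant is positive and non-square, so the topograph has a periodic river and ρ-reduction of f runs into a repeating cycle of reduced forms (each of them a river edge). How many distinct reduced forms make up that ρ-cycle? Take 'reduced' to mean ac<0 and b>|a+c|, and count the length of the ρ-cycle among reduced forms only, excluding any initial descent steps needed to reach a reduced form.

D = 428, ⌊√D⌋ = 20
descent: ρ → (14,-6,-7)
descent: ρ → (-7,20,1)  [lands on river]
river: ρ → (1,20,-7)
river: ρ → (-7,8,13)
river: ρ → (13,18,-2)
river: ρ → (-2,18,13)
river: ρ → (13,8,-7)
ρ-cycle length = 6 (tail of 2 descent steps not counted)

6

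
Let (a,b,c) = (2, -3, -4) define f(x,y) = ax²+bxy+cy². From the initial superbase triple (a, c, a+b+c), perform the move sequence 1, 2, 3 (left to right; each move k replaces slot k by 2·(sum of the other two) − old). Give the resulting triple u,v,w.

start (2,-4,-5) = (f(1,0),f(0,1),f(1,1))
replace slot 1: 2·((-4)+(-5)) − 2 = -20 → (-20,-4,-5)
replace slot 2: 2·((-20)+(-5)) − (-4) = -46 → (-20,-46,-5)
replace slot 3: 2·((-20)+(-46)) − (-5) = -127 → (-20,-46,-127)

-20,-46,-127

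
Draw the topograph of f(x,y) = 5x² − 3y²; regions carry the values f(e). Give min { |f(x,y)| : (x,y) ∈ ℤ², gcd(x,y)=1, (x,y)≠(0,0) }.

descent: ρ → (-3,6,2)  [lands on river]
river: ρ → (2,6,-3)
closes: descent 1, river 2
min |a| on river = 2

2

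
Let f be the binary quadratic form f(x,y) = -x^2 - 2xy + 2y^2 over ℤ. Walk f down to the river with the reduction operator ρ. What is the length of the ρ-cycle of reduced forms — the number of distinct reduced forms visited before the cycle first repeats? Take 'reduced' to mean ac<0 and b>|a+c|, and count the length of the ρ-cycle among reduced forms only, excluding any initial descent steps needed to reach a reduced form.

D = 12, ⌊√D⌋ = 3
descent: ρ → (2,2,-1)  [lands on river]
river: ρ → (-1,2,2)
ρ-cycle length = 2 (tail of 1 descent step not counted)

2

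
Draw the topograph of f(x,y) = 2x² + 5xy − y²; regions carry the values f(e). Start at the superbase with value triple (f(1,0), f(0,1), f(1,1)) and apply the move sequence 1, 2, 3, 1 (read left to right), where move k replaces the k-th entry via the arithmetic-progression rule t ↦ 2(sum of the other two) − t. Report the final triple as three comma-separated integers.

start (2,-1,6) = (f(1,0),f(0,1),f(1,1))
replace slot 1: 2·((-1)+6) − 2 = 8 → (8,-1,6)
replace slot 2: 2·(8+6) − (-1) = 29 → (8,29,6)
replace slot 3: 2·(8+29) − 6 = 68 → (8,29,68)
replace slot 1: 2·(29+68) − 8 = 186 → (186,29,68)

186,29,68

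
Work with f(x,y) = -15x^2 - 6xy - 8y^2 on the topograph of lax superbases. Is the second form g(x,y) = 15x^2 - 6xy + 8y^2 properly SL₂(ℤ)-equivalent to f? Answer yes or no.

D₁ = -444, D₂ = -444
f is negative-definite; reduce −f:
−f: flip: (15,6,8)→(8,-6,15)
−f: reduced (well bottom): (8,-6,15) with a≤c, −a<b≤a
flip sign back: reduced form of f is (-8,6,-15)
g: flip: (15,-6,8)→(8,6,15)
g: reduced (well bottom): (8,6,15) with a≤c, −a<b≤a
reduced forms (-8, 6, -15) vs (8, 6, 15) ⇒ inequivalent

no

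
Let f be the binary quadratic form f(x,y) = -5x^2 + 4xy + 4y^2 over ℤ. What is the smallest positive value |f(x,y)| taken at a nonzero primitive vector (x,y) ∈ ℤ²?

river: ρ → (4,4,-5)
river: ρ → (-5,6,3)
river: ρ → (3,6,-5)
river: ρ → (-5,4,4)
closes: descent 0, river 4
min |a| on river = 3

3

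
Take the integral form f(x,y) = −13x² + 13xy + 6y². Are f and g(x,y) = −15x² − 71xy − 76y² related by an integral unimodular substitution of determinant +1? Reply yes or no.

D₁ = 481, D₂ = 481
river cycle of f (length 26): (6, 11, -15), (-15, 19, 2), (2, 21, -5), (-5, 19, 6), (6, 17, -8), (-8, 15, 8), (8, 17, -6), (-6, 19, 5), (5, 21, -2), (-2, 19, 15), … (16 more)
river cycle of g (length 26): (-15, 19, 2), (2, 21, -5), (-5, 19, 6), (6, 17, -8), (-8, 15, 8), (8, 17, -6), (-6, 19, 5), (5, 21, -2), (-2, 19, 15), (15, 11, -6), … (16 more)
cycles coincide ⇒ equivalent

yes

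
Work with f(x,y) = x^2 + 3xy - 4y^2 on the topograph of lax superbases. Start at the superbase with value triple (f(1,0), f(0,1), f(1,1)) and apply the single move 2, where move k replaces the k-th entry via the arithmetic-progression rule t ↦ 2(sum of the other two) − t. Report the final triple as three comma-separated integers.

start (1,-4,0) = (f(1,0),f(0,1),f(1,1))
replace slot 2: 2·(1+0) − (-4) = 6 → (1,6,0)

1,6,0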